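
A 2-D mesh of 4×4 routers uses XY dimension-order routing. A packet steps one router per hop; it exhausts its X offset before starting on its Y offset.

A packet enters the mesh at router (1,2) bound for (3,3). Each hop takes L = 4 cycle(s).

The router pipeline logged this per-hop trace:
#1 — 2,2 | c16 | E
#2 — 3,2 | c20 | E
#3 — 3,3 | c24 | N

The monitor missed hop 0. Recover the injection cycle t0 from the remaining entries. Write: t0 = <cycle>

Hop 1 reached at cycle 16; hop k is at t0 + k·L.
So t0 = 16 − 1·4 = 12.

t0 = 12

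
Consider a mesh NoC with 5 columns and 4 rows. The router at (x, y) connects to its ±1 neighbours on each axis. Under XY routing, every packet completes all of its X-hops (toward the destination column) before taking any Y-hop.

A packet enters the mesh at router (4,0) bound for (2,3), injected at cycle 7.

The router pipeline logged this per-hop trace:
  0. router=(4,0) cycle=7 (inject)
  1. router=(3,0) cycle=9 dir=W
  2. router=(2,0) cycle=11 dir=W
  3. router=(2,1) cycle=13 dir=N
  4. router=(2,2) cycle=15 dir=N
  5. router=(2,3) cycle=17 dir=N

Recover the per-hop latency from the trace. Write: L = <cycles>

L = 2

Between hops 0 and 1 the cycle counter advances 9 − 7 = 2.
Each hop adds L, hence L = 2.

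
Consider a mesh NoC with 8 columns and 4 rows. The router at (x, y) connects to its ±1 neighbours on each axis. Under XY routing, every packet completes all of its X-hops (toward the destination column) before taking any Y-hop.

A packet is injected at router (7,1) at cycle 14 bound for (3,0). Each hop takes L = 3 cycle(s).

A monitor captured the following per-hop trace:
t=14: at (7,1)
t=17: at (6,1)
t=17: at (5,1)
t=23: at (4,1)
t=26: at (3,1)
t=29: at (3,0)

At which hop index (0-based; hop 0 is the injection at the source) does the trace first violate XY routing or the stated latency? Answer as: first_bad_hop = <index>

[1] (-1,+0) / 3c ⇒ ok
[2] (-1,+0) / 0c ⇒ BAD: Δcyc=0≠L

first_bad_hop = 2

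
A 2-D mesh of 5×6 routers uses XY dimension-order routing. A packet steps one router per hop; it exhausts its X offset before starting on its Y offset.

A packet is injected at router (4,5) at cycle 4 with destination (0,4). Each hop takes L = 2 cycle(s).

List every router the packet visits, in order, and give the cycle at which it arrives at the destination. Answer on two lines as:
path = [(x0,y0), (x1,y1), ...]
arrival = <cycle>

path = [(4,5), (3,5), (2,5), (1,5), (0,5), (0,4)]
arrival = 14

src (4,5)  cyc=4
W→(3,5)  cyc=6
W→(2,5)  cyc=8
W→(1,5)  cyc=10
W→(0,5)  cyc=12
S→(0,4)  cyc=14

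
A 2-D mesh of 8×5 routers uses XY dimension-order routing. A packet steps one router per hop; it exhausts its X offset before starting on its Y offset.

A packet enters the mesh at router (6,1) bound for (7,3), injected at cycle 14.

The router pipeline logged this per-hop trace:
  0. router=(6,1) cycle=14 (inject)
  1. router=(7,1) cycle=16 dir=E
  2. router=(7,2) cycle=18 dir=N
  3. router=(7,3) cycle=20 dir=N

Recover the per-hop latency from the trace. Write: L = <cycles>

L = 2

Δcyc across hop 0→1: 16 − 14 = 2.
Each hop adds L, hence L = 2.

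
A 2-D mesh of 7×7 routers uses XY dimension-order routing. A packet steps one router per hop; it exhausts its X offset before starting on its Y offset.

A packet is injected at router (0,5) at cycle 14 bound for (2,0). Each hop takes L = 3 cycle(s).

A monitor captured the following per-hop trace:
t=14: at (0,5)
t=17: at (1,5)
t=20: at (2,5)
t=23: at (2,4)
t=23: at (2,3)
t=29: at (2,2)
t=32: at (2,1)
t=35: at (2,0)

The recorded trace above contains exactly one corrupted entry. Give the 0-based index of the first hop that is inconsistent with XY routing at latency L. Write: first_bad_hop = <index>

first_bad_hop = 4

[1] (+1,+0) / 3c ⇒ ok
[2] (+1,+0) / 3c ⇒ ok
[3] (+0,-1) / 3c ⇒ ok
[4] (+0,-1) / 0c ⇒ BAD: Δcyc=0≠L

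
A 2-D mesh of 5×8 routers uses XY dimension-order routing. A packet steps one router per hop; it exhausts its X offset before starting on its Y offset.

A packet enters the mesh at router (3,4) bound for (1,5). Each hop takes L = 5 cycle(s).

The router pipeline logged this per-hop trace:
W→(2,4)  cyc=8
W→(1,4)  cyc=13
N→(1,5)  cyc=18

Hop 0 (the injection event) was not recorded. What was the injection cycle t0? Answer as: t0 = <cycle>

cyc[1] = 8 and cyc[k] = t0 + k·L for every k.
t0 = cyc[1] − L = 8 − 5 = 3.

t0 = 3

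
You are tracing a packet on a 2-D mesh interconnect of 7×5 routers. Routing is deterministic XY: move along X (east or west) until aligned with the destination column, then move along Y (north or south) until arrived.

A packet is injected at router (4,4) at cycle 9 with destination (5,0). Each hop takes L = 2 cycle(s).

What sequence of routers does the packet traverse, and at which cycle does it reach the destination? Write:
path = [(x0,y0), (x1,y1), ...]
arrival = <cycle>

src (4,4)  cyc=9
E→(5,4)  cyc=11
S→(5,3)  cyc=13
S→(5,2)  cyc=15
S→(5,1)  cyc=17
S→(5,0)  cyc=19

path = [(4,4), (5,4), (5,3), (5,2), (5,1), (5,0)]
arrival = 19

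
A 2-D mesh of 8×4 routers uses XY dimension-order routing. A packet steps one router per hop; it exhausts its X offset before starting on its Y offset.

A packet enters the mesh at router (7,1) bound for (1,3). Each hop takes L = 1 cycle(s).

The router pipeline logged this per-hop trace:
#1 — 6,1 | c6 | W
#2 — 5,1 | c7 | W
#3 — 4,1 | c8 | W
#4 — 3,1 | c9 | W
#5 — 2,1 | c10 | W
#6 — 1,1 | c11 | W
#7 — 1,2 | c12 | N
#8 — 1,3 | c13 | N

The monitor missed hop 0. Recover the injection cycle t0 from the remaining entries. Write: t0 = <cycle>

Hop 1 reached at cycle 6; hop k is at t0 + k·L.
t0 = cyc[1] − L = 6 − 1 = 5.

t0 = 5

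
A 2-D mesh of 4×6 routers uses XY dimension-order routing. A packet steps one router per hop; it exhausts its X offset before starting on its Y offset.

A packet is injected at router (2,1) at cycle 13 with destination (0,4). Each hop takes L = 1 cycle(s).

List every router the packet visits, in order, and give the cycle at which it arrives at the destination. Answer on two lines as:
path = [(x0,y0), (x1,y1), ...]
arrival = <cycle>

src (2,1)  cyc=13
W→(1,1)  cyc=14
W→(0,1)  cyc=15
N→(0,2)  cyc=16
N→(0,3)  cyc=17
N→(0,4)  cyc=18

path = [(2,1), (1,1), (0,1), (0,2), (0,3), (0,4)]
arrival = 18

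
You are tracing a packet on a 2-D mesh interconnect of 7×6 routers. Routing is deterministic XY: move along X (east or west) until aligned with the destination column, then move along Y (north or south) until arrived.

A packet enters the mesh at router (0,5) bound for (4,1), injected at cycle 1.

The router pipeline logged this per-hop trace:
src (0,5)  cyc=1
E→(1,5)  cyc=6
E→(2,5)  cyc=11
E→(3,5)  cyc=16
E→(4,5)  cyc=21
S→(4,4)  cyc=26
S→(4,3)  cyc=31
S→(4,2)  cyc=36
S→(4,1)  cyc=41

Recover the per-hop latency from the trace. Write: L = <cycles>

L = 5

From hop 0 (1) to hop 1 (6): +5 cycles.
Per-hop latency L = Δcyc = 5.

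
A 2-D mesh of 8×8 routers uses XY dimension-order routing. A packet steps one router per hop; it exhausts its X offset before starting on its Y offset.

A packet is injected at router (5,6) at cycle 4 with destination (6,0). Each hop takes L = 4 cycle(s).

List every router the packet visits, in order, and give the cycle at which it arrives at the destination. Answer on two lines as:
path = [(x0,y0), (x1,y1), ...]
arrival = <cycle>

hop 0: (5,6) @ cyc 4
hop 1: (6,6) @ cyc 8  [E]
hop 2: (6,5) @ cyc 12  [S]
hop 3: (6,4) @ cyc 16  [S]
hop 4: (6,3) @ cyc 20  [S]
hop 5: (6,2) @ cyc 24  [S]
hop 6: (6,1) @ cyc 28  [S]
hop 7: (6,0) @ cyc 32  [S]

path = [(5,6), (6,6), (6,5), (6,4), (6,3), (6,2), (6,1), (6,0)]
arrival = 32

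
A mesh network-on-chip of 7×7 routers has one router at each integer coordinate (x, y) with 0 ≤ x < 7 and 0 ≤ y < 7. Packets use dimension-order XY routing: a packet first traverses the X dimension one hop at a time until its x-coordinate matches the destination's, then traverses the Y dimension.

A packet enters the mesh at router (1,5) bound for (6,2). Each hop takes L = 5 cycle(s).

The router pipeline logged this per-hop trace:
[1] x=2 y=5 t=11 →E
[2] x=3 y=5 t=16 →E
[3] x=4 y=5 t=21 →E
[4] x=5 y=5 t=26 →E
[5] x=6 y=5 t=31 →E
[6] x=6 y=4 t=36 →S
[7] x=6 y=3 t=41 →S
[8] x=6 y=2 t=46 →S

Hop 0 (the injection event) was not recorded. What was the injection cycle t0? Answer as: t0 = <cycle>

At hop 1 the cycle is 11; in general cyc_k = t0 + kL.
So t0 = 11 − 1·5 = 6.

t0 = 6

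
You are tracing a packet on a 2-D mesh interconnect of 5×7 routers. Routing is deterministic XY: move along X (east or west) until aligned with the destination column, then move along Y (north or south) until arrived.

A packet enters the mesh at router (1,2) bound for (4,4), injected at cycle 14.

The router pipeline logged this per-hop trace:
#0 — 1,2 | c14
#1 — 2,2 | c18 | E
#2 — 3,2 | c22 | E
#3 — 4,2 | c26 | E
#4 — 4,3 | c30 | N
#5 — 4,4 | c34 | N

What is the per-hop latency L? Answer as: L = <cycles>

cyc[1] − cyc[0] = 18 − 14 = 4.
Each hop adds L, hence L = 4.

L = 4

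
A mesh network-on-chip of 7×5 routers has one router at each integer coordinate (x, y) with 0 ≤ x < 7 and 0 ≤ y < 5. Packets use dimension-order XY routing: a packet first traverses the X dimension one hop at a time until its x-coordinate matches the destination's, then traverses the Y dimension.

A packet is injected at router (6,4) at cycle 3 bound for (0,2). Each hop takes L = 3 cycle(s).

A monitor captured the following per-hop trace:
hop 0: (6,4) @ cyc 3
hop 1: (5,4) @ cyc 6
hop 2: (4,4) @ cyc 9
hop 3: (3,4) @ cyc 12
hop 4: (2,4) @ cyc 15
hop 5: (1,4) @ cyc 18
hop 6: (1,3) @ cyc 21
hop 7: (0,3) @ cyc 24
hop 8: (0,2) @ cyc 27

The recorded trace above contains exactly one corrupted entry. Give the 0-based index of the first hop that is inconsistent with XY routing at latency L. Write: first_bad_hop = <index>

hop 1: step (-1,+0), +3 cyc — ok
hop 2: step (-1,+0), +3 cyc — ok
hop 3: step (-1,+0), +3 cyc — ok
hop 4: step (-1,+0), +3 cyc — ok
hop 5: step (-1,+0), +3 cyc — ok
hop 6: step (+0,-1), +3 cyc — BAD: Y-move but x=1≠0

first_bad_hop = 6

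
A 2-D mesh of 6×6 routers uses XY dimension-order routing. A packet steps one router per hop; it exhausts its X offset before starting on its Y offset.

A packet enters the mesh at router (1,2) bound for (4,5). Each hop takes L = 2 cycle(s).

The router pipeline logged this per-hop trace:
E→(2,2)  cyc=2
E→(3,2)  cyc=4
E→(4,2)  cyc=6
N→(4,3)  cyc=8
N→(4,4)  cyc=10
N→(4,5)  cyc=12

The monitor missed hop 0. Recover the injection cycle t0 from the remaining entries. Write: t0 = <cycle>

t0 = 0

At hop 1 the cycle is 2; in general cyc_k = t0 + kL.
Therefore t0 = 2 − L = 0.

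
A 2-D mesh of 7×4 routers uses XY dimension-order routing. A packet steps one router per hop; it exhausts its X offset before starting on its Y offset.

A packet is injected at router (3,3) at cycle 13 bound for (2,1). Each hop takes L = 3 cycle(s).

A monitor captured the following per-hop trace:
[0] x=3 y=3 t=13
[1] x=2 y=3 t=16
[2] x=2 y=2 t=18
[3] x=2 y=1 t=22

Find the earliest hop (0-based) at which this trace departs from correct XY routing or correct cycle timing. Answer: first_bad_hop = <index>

  1: Δx=-1 Δy=+0 Δt=3 [ok]
  2: Δx=+0 Δy=-1 Δt=2 [BAD: Δcyc=2≠L]

first_bad_hop = 2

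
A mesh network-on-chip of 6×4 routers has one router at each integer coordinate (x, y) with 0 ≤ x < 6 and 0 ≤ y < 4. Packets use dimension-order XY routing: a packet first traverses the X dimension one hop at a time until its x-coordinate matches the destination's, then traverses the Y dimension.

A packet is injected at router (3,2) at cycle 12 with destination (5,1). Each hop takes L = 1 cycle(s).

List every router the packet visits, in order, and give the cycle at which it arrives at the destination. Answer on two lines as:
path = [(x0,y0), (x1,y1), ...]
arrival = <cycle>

#0 — 3,2 | c12
#1 — 4,2 | c13 | E
#2 — 5,2 | c14 | E
#3 — 5,1 | c15 | S

path = [(3,2), (4,2), (5,2), (5,1)]
arrival = 15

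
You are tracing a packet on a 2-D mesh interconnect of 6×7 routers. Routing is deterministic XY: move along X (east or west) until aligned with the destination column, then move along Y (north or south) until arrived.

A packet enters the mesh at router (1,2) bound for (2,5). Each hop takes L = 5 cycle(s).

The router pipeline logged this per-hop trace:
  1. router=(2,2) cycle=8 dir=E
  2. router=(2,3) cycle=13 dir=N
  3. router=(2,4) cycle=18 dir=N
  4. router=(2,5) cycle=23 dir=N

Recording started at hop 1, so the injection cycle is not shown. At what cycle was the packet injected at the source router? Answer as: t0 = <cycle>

cyc[1] = 8 and cyc[k] = t0 + k·L for every k.
So t0 = 8 − 1·5 = 3.

t0 = 3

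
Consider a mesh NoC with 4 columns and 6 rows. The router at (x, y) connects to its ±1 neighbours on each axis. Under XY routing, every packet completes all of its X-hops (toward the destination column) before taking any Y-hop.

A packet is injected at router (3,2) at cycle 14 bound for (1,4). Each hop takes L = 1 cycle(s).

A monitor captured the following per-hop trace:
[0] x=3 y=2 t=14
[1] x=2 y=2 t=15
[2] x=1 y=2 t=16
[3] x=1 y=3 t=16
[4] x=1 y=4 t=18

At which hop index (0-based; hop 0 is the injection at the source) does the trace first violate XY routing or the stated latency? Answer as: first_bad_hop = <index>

  1: Δx=-1 Δy=+0 Δt=1 [ok]
  2: Δx=-1 Δy=+0 Δt=1 [ok]
  3: Δx=+0 Δy=+1 Δt=0 [BAD: Δcyc=0≠L]

first_bad_hop = 3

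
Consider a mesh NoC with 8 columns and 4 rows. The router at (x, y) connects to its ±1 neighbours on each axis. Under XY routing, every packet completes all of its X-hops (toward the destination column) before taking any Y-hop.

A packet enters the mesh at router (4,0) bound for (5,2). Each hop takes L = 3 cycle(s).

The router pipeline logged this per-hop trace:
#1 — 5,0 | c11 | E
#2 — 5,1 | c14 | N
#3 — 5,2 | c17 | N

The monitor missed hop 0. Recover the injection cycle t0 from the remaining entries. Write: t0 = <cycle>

t0 = 8

At hop 1 the cycle is 11; in general cyc_k = t0 + kL.
Subtract one hop: t0 = 11 − 3 = 8.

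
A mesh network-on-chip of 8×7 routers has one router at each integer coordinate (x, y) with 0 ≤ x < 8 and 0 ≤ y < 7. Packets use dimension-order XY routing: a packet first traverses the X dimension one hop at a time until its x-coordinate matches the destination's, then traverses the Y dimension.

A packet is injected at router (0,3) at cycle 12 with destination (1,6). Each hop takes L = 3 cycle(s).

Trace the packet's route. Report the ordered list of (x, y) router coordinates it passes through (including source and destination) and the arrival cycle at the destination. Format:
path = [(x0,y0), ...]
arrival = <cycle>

path = [(0,3), (1,3), (1,4), (1,5), (1,6)]
arrival = 24

src (0,3)  cyc=12
E→(1,3)  cyc=15
N→(1,4)  cyc=18
N→(1,5)  cyc=21
N→(1,6)  cyc=24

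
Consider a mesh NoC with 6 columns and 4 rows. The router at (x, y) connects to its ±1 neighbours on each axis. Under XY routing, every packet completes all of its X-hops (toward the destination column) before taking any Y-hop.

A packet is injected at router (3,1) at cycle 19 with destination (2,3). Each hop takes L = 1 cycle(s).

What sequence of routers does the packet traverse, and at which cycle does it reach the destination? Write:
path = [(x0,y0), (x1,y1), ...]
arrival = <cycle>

path = [(3,1), (2,1), (2,2), (2,3)]
arrival = 22

hop 0: (3,1) @ cyc 19
hop 1: (2,1) @ cyc 20  [W]
hop 2: (2,2) @ cyc 21  [N]
hop 3: (2,3) @ cyc 22  [N]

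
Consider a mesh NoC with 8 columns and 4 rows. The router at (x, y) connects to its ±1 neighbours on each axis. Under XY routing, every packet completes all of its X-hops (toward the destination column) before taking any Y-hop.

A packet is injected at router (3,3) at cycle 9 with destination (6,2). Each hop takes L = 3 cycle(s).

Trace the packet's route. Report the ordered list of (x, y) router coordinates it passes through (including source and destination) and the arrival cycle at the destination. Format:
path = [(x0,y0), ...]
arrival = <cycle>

path = [(3,3), (4,3), (5,3), (6,3), (6,2)]
arrival = 21

hop 0: (3,3) @ cyc 9
hop 1: (4,3) @ cyc 12  [E]
hop 2: (5,3) @ cyc 15  [E]
hop 3: (6,3) @ cyc 18  [E]
hop 4: (6,2) @ cyc 21  [S]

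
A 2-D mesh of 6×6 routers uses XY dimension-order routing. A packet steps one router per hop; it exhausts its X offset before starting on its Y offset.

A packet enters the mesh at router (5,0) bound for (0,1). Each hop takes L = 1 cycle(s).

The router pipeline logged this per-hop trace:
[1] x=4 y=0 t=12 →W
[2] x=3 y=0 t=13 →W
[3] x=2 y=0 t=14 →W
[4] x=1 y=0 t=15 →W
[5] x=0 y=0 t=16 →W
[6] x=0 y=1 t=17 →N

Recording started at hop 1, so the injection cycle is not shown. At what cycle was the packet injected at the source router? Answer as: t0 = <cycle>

Hop 1 reached at cycle 12; hop k is at t0 + k·L.
Therefore t0 = 12 − L = 11.

t0 = 11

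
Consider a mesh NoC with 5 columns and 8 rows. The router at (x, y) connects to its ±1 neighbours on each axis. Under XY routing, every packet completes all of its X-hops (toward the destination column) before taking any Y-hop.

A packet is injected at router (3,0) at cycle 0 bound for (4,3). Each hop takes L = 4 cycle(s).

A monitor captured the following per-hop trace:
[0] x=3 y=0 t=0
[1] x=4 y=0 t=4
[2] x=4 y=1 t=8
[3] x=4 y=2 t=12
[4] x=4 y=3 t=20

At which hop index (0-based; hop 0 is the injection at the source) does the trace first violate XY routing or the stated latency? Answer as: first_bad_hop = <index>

[1] (+1,+0) / 4c ⇒ ok
[2] (+0,+1) / 4c ⇒ ok
[3] (+0,+1) / 4c ⇒ ok
[4] (+0,+1) / 8c ⇒ BAD: Δcyc=8≠L

first_bad_hop = 4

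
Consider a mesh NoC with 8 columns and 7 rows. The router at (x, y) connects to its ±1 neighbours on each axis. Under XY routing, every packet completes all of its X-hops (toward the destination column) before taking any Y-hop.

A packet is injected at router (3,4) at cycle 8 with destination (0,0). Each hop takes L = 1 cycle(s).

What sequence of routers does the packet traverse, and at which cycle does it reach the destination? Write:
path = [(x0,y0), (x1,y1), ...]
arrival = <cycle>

path = [(3,4), (2,4), (1,4), (0,4), (0,3), (0,2), (0,1), (0,0)]
arrival = 15

#0 — 3,4 | c8
#1 — 2,4 | c9 | W
#2 — 1,4 | c10 | W
#3 — 0,4 | c11 | W
#4 — 0,3 | c12 | S
#5 — 0,2 | c13 | S
#6 — 0,1 | c14 | S
#7 — 0,0 | c15 | S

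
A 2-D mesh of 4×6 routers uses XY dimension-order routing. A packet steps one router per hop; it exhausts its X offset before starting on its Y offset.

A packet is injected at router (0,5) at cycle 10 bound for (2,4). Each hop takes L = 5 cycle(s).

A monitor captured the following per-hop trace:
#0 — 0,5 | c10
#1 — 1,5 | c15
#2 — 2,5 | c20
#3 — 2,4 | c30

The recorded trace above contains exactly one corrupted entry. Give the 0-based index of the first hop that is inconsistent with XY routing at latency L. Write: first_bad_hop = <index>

hop 1: step (+1,+0), +5 cyc — ok
hop 2: step (+1,+0), +5 cyc — ok
hop 3: step (+0,-1), +10 cyc — BAD: Δcyc=10≠L

first_bad_hop = 3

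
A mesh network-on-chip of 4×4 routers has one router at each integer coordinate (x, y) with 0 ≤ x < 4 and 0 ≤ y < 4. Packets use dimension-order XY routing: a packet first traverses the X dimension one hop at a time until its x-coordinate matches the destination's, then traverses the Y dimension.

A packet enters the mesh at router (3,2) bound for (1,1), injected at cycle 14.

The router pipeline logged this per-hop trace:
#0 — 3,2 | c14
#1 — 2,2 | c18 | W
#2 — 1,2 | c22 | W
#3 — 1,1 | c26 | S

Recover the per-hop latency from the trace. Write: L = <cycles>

Δcyc across hop 0→1: 18 − 14 = 4.
Each hop adds L, hence L = 4.

L = 4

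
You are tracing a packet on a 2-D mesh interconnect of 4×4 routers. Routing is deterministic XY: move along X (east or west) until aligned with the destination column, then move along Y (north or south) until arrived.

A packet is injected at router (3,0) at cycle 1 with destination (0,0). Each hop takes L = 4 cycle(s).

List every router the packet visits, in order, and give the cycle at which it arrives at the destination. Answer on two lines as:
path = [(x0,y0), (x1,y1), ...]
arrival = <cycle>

#0 — 3,0 | c1
#1 — 2,0 | c5 | W
#2 — 1,0 | c9 | W
#3 — 0,0 | c13 | W

path = [(3,0), (2,0), (1,0), (0,0)]
arrival = 13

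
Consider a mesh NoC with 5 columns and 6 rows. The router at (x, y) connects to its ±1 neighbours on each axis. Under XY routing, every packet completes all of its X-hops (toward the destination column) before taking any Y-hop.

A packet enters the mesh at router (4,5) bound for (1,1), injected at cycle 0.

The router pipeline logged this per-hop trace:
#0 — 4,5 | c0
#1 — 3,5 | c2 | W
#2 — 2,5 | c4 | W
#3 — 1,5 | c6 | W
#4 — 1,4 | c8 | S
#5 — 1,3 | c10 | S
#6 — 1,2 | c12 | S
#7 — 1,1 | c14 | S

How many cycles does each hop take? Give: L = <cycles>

L = 2

Δcyc across hop 0→1: 2 − 0 = 2.
One hop costs L cycles, so L = 2.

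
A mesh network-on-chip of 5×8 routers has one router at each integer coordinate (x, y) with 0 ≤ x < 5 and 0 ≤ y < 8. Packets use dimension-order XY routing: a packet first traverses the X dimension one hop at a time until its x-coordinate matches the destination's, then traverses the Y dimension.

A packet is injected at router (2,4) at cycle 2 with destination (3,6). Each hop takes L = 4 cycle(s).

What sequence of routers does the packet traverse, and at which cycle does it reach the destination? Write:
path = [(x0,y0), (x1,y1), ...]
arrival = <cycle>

src (2,4)  cyc=2
E→(3,4)  cyc=6
N→(3,5)  cyc=10
N→(3,6)  cyc=14

path = [(2,4), (3,4), (3,5), (3,6)]
arrival = 14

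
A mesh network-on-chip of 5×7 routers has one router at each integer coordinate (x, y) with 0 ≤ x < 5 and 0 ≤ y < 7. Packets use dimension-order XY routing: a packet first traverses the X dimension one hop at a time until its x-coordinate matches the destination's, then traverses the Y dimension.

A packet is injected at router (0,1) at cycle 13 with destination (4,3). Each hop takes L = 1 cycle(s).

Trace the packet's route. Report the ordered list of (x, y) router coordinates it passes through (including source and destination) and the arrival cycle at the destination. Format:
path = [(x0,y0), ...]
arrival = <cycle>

#0 — 0,1 | c13
#1 — 1,1 | c14 | E
#2 — 2,1 | c15 | E
#3 — 3,1 | c16 | E
#4 — 4,1 | c17 | E
#5 — 4,2 | c18 | N
#6 — 4,3 | c19 | N

path = [(0,1), (1,1), (2,1), (3,1), (4,1), (4,2), (4,3)]
arrival = 19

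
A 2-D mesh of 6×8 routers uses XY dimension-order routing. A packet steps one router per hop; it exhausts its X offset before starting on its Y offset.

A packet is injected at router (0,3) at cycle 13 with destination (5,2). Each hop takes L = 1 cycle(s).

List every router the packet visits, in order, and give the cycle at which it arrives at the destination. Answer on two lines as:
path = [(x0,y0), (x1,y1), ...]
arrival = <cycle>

path = [(0,3), (1,3), (2,3), (3,3), (4,3), (5,3), (5,2)]
arrival = 19

src (0,3)  cyc=13
E→(1,3)  cyc=14
E→(2,3)  cyc=15
E→(3,3)  cyc=16
E→(4,3)  cyc=17
E→(5,3)  cyc=18
S→(5,2)  cyc=19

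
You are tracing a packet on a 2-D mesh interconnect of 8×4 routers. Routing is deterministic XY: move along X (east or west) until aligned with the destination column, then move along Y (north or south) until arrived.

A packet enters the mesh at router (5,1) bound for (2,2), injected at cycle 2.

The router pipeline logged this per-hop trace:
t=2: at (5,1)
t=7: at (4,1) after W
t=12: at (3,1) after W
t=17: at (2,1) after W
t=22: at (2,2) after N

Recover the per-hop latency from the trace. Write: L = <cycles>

L = 5

Between hops 0 and 1 the cycle counter advances 7 − 2 = 5.
That increment is L by definition: L = 5.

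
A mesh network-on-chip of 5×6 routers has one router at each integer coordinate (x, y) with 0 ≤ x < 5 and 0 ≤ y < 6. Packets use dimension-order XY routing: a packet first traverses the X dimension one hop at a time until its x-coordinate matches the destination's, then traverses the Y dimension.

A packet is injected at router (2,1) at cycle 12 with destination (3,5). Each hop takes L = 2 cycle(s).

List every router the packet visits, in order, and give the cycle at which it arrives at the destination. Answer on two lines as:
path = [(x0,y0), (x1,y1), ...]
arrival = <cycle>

[0] x=2 y=1 t=12
[1] x=3 y=1 t=14 →E
[2] x=3 y=2 t=16 →N
[3] x=3 y=3 t=18 →N
[4] x=3 y=4 t=20 →N
[5] x=3 y=5 t=22 →N

path = [(2,1), (3,1), (3,2), (3,3), (3,4), (3,5)]
arrival = 22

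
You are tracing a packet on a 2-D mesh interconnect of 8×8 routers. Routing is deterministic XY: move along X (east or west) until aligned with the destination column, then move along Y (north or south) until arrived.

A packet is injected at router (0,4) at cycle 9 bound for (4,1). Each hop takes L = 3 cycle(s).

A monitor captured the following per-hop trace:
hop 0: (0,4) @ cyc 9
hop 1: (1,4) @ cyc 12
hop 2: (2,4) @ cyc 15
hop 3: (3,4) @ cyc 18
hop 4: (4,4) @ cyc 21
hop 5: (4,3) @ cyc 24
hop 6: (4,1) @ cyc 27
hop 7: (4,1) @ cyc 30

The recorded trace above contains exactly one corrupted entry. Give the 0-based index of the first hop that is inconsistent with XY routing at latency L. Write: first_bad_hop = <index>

first_bad_hop = 6

check 1→ d=(1,0) cyc+3: ok
check 2→ d=(1,0) cyc+3: ok
check 3→ d=(1,0) cyc+3: ok
check 4→ d=(1,0) cyc+3: ok
check 5→ d=(0,-1) cyc+3: ok
check 6→ d=(0,-2) cyc+3: BAD: non-unit step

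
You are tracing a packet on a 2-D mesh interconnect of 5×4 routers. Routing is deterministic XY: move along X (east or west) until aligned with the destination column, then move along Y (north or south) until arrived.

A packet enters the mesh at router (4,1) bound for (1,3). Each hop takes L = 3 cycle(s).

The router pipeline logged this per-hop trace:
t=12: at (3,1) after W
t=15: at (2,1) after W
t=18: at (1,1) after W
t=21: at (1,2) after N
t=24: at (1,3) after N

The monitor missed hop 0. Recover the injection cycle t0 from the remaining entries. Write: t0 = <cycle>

Hop 1 reached at cycle 12; hop k is at t0 + k·L.
So t0 = 12 − 1·3 = 9.

t0 = 9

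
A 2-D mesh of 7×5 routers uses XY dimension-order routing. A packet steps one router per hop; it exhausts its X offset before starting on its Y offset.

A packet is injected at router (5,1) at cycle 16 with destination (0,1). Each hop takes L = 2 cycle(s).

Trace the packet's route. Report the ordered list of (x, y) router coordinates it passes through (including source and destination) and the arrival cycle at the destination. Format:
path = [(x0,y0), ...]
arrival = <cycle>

path = [(5,1), (4,1), (3,1), (2,1), (1,1), (0,1)]
arrival = 26

hop 0: (5,1) @ cyc 16
hop 1: (4,1) @ cyc 18  [W]
hop 2: (3,1) @ cyc 20  [W]
hop 3: (2,1) @ cyc 22  [W]
hop 4: (1,1) @ cyc 24  [W]
hop 5: (0,1) @ cyc 26  [W]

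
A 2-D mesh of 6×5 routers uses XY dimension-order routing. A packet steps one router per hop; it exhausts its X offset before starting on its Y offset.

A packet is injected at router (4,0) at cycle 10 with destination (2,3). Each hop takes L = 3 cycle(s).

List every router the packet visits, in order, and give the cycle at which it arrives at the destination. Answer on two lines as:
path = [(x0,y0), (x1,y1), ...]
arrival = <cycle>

path = [(4,0), (3,0), (2,0), (2,1), (2,2), (2,3)]
arrival = 25

src (4,0)  cyc=10
W→(3,0)  cyc=13
W→(2,0)  cyc=16
N→(2,1)  cyc=19
N→(2,2)  cyc=22
N→(2,3)  cyc=25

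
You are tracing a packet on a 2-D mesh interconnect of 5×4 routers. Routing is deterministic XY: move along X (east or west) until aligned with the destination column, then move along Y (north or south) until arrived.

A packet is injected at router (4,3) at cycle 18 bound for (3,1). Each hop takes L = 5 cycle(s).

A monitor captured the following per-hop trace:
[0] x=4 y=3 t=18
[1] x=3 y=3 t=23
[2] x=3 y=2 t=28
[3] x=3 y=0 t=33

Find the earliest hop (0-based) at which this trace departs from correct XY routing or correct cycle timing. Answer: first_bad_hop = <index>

first_bad_hop = 3

hop 1: step (-1,+0), +5 cyc — ok
hop 2: step (+0,-1), +5 cyc — ok
hop 3: step (+0,-2), +5 cyc — BAD: non-unit step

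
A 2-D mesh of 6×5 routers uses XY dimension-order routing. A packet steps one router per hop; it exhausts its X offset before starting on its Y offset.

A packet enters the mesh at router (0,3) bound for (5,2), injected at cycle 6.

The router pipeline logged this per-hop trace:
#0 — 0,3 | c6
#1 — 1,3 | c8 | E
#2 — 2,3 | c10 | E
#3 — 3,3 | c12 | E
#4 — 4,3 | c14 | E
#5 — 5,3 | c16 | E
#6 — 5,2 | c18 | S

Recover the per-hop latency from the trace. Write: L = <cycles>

L = 2

Δcyc across hop 0→1: 8 − 6 = 2.
That increment is L by definition: L = 2.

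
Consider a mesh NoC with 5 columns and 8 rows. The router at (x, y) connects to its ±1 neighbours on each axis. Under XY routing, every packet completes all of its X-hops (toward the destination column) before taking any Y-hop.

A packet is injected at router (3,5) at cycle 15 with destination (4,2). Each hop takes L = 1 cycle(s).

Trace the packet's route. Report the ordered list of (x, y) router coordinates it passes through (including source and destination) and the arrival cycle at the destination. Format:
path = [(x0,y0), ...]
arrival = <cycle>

path = [(3,5), (4,5), (4,4), (4,3), (4,2)]
arrival = 19

  0. router=(3,5) cycle=15 (inject)
  1. router=(4,5) cycle=16 dir=E
  2. router=(4,4) cycle=17 dir=S
  3. router=(4,3) cycle=18 dir=S
  4. router=(4,2) cycle=19 dir=S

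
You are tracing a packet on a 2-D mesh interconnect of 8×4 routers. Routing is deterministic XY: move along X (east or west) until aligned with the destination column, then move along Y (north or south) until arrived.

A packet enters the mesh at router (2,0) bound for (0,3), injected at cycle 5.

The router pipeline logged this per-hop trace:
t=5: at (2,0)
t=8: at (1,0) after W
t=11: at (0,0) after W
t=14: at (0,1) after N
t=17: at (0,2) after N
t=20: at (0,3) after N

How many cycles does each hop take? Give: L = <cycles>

Δcyc across hop 0→1: 8 − 5 = 3.
One hop costs L cycles, so L = 3.

L = 3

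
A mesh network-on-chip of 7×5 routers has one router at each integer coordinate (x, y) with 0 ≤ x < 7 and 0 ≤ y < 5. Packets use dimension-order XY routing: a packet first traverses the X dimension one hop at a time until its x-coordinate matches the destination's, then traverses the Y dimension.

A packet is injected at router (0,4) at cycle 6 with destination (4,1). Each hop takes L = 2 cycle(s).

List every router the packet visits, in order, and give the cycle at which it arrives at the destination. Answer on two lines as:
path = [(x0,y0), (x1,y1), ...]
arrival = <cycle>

path = [(0,4), (1,4), (2,4), (3,4), (4,4), (4,3), (4,2), (4,1)]
arrival = 20

#0 — 0,4 | c6
#1 — 1,4 | c8 | E
#2 — 2,4 | c10 | E
#3 — 3,4 | c12 | E
#4 — 4,4 | c14 | E
#5 — 4,3 | c16 | S
#6 — 4,2 | c18 | S
#7 — 4,1 | c20 | S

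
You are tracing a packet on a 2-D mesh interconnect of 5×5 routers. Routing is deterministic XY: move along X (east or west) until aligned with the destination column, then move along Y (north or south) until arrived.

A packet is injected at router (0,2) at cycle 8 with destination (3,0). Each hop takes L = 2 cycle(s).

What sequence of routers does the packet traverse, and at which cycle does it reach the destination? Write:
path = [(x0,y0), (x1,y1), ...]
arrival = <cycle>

[0] x=0 y=2 t=8
[1] x=1 y=2 t=10 →E
[2] x=2 y=2 t=12 →E
[3] x=3 y=2 t=14 →E
[4] x=3 y=1 t=16 →S
[5] x=3 y=0 t=18 →S

path = [(0,2), (1,2), (2,2), (3,2), (3,1), (3,0)]
arrival = 18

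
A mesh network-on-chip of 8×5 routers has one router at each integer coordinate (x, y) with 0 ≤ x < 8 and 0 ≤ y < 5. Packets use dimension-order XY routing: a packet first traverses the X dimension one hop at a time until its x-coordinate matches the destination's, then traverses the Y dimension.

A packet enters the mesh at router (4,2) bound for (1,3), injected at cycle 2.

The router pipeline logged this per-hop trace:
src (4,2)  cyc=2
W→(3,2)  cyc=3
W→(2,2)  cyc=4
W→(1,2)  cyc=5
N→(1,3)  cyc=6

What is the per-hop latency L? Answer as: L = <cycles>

L = 1

From hop 0 (2) to hop 1 (3): +1 cycles.
Per-hop latency L = Δcyc = 1.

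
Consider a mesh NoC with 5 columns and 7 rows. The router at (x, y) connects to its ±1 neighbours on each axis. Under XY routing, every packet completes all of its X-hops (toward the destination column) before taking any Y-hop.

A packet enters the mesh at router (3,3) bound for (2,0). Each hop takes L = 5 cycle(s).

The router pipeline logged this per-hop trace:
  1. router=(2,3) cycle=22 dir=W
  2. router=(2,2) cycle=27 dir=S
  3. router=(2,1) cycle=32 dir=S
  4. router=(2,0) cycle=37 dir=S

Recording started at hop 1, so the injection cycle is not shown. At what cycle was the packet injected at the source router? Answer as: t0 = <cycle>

Hop 1 reached at cycle 22; hop k is at t0 + k·L.
Subtract one hop: t0 = 22 − 5 = 17.

t0 = 17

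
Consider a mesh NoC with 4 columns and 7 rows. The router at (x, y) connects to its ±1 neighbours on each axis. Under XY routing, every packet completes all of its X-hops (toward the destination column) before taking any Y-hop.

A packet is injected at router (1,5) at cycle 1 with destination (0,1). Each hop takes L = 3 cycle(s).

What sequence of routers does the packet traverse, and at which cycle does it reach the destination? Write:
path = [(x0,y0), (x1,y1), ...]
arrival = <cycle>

path = [(1,5), (0,5), (0,4), (0,3), (0,2), (0,1)]
arrival = 16

hop 0: (1,5) @ cyc 1
hop 1: (0,5) @ cyc 4  [W]
hop 2: (0,4) @ cyc 7  [S]
hop 3: (0,3) @ cyc 10  [S]
hop 4: (0,2) @ cyc 13  [S]
hop 5: (0,1) @ cyc 16  [S]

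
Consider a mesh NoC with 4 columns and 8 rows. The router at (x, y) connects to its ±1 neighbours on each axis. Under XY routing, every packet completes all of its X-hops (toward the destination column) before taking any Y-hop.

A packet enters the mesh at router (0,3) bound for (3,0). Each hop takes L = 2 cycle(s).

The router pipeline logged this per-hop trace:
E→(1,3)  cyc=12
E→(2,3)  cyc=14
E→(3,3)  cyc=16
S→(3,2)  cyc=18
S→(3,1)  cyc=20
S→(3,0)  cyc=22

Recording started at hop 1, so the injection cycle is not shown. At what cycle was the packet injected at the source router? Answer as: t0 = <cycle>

t0 = 10

cyc[1] = 12 and cyc[k] = t0 + k·L for every k.
Therefore t0 = 12 − L = 10.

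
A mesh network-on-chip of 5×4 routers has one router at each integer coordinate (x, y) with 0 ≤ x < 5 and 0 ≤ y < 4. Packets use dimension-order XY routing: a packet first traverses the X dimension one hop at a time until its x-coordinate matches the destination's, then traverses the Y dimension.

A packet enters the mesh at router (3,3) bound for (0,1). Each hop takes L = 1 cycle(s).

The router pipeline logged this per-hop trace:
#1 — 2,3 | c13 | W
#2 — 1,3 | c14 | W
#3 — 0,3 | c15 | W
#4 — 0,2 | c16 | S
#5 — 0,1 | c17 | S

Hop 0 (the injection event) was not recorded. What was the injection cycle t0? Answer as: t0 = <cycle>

cyc[1] = 13 and cyc[k] = t0 + k·L for every k.
t0 = cyc[1] − L = 13 − 1 = 12.

t0 = 12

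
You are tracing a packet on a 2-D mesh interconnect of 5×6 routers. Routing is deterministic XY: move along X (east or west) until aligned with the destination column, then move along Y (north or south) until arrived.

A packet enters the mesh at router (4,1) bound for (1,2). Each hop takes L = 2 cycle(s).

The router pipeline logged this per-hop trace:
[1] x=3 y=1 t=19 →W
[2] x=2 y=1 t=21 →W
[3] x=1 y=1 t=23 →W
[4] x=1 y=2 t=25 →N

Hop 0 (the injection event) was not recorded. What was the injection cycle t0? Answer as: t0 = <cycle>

t0 = 17

At hop 1 the cycle is 19; in general cyc_k = t0 + kL.
Subtract one hop: t0 = 19 − 2 = 17.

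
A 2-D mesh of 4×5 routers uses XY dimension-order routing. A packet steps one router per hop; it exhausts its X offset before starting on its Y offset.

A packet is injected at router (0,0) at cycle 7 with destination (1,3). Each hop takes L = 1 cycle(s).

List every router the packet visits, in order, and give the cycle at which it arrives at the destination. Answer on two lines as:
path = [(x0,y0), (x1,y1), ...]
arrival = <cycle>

[0] x=0 y=0 t=7
[1] x=1 y=0 t=8 →E
[2] x=1 y=1 t=9 →N
[3] x=1 y=2 t=10 →N
[4] x=1 y=3 t=11 →N

path = [(0,0), (1,0), (1,1), (1,2), (1,3)]
arrival = 11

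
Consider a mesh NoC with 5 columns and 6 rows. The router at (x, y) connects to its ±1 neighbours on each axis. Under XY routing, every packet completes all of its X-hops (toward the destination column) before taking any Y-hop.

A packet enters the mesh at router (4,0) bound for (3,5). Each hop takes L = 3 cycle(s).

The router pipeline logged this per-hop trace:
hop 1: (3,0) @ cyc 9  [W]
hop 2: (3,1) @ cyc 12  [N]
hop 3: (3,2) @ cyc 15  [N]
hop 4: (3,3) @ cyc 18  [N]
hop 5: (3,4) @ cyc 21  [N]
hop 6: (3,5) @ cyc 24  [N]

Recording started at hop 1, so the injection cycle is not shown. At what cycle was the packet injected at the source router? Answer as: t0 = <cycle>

t0 = 6

The first recorded entry is hop 1 at cycle 9.
Subtract one hop: t0 = 9 − 3 = 6.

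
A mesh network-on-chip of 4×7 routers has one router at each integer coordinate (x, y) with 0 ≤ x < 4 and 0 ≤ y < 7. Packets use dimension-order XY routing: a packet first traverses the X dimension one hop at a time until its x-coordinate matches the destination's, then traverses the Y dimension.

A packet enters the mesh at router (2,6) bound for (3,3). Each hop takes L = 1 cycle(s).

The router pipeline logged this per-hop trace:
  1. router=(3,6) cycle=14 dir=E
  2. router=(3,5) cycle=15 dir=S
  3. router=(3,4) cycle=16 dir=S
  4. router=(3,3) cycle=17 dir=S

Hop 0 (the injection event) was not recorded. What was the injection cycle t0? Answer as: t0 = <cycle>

cyc[1] = 14 and cyc[k] = t0 + k·L for every k.
Therefore t0 = 14 − L = 13.

t0 = 13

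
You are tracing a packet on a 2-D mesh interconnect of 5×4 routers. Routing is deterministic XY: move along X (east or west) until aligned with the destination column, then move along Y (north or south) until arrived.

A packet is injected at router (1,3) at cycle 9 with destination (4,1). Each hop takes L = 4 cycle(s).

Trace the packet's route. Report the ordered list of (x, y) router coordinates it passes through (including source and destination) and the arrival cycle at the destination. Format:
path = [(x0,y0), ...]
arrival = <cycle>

src (1,3)  cyc=9
E→(2,3)  cyc=13
E→(3,3)  cyc=17
E→(4,3)  cyc=21
S→(4,2)  cyc=25
S→(4,1)  cyc=29

path = [(1,3), (2,3), (3,3), (4,3), (4,2), (4,1)]
arrival = 29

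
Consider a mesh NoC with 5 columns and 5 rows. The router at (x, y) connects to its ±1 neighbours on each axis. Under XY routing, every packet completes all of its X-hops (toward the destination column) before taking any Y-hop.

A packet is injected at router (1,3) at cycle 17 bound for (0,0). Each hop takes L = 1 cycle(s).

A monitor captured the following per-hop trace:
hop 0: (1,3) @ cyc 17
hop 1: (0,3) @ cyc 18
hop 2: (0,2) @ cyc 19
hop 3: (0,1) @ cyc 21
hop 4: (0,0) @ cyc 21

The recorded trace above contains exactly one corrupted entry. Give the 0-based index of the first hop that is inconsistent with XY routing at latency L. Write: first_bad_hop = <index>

[1] (-1,+0) / 1c ⇒ ok
[2] (+0,-1) / 1c ⇒ ok
[3] (+0,-1) / 2c ⇒ BAD: Δcyc=2≠L

first_bad_hop = 3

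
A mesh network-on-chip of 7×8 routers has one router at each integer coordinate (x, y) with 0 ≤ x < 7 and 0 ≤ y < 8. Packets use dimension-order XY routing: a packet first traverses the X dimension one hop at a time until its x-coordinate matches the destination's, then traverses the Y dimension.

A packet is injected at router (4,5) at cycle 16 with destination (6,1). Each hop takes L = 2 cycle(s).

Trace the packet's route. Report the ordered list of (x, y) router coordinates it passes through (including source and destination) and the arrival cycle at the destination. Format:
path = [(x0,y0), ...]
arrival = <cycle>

path = [(4,5), (5,5), (6,5), (6,4), (6,3), (6,2), (6,1)]
arrival = 28

[0] x=4 y=5 t=16
[1] x=5 y=5 t=18 →E
[2] x=6 y=5 t=20 →E
[3] x=6 y=4 t=22 →S
[4] x=6 y=3 t=24 →S
[5] x=6 y=2 t=26 →S
[6] x=6 y=1 t=28 →S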